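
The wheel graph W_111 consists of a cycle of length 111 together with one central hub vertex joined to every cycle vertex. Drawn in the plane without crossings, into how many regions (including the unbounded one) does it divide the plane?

112

W_111 has V = 111 + 1 = 112 vertices and E = 2·111 = 222 edges.
By Euler's formula F = 2 − V + E = 2 − 112 + 222 = 112.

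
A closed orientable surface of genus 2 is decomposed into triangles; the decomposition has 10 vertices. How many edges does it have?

χ = 2 − 2·2 = -2, and every face is a triangle so 3F = 2E.
V − E + F = -2 with E = 3F/2 gives 10 − (3/2 − 1)·F = -2, so F = 24 and E = 36.

36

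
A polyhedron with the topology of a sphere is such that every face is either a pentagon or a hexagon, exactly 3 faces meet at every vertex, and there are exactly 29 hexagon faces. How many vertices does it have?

78

Let x be the number of pentagons; then F = 29 + x.
Edge–face incidences: 2E = 6·29 + 5·x = 174 + 5x.
Every vertex has degree 3, so 3V = 2E.
Euler: V − E + F = 2 ⇒ (2E)/3 − E + (29 + x) = 2.
Multiply by 6: 2·(2E) − 3·(2E) + 6·(29 + x) = 12, i.e. 174 + 6x − (174 + 5x) = 12.
Collecting terms: x = 12.
Then 2E = 174 + 5·12 = 234, so E = 117, V = 2E/3 = 78, F = 29 + 12 = 41.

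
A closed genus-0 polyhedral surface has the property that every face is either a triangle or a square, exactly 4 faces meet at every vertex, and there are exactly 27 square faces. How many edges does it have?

Let x be the number of triangles; then F = 27 + x.
Edge–face incidences: 2E = 4·27 + 3·x = 108 + 3x.
Every vertex has degree 4, so 4V = 2E.
Euler: V − E + F = 2 ⇒ (2E)/4 − E + (27 + x) = 2.
Multiply by 8: 2·(2E) − 4·(2E) + 8·(27 + x) = 16, i.e. 216 + 8x − 2·(108 + 3x) = 16.
Collecting terms: 2x = 16, so x = 8.
Then 2E = 108 + 3·8 = 132, so E = 66, V = 2E/4 = 33, F = 27 + 8 = 35.

66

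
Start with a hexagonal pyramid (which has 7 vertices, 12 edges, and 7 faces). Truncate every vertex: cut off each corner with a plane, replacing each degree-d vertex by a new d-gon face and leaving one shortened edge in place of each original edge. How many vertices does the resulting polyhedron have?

Truncation replaces each original edge-end by a new vertex, so V′ = 2E = 24.
Each original edge survives, and each old vertex of degree d contributes d new edges; summing degrees gives Σd = 2E, so E′ = E + 2E = 3E = 36.
Each original face survives and each original vertex becomes one new face: F′ = F + V = 14.

24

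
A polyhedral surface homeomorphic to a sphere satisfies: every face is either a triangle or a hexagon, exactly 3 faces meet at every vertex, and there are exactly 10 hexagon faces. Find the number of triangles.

Let x be the number of triangles; then F = 10 + x.
Edge–face incidences: 2E = 6·10 + 3·x = 60 + 3x.
Every vertex has degree 3, so 3V = 2E.
Euler: V − E + F = 2 ⇒ (2E)/3 − E + (10 + x) = 2.
Multiply by 6: 2·(2E) − 3·(2E) + 6·(10 + x) = 12, i.e. 60 + 6x − (60 + 3x) = 12.
Collecting terms: 3x = 12, so x = 4.
Then 2E = 60 + 3·4 = 72, so E = 36, V = 2E/3 = 24, F = 10 + 4 = 14.

4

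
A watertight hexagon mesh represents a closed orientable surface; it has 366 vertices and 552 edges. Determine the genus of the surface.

Every face is a hexagon and each edge borders two faces, so 6F = 2·552, giving F = 184.
χ = V − E + F = 366 − 552 + 184 = -2.
For a closed orientable surface χ = 2 − 2g, so g = (2 − (-2))/2 = 2.

2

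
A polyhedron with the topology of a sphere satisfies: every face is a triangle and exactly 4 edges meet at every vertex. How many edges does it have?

12

Each face has 3 edges and each edge borders two faces, so 2E = 3F.
Each vertex has degree 4, so 4V = 2E and hence V = 3F/4.
Euler: V − E + F = 2 ⇒ (3F/4) − (3F/2) + F = 2.
Multiply by 8: (6 − 12 + 8)F = 16, i.e. 2F = 16.
So F = 8, E = 3·8/2 = 12, V = 3·8/4 = 6.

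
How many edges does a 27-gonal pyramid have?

A pyramid on an n-gon base has one n-gon and n triangles: V = 27 + 1 = 28, E = 2·27 = 54, F = 27 + 1 = 28.

54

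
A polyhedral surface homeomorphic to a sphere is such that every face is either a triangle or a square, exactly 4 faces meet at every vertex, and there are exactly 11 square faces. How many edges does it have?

Let x be the number of triangles; then F = 11 + x.
Edge–face incidences: 2E = 4·11 + 3·x = 44 + 3x.
Every vertex has degree 4, so 4V = 2E.
Euler: V − E + F = 2 ⇒ (2E)/4 − E + (11 + x) = 2.
Multiply by 8: 2·(2E) − 4·(2E) + 8·(11 + x) = 16, i.e. 88 + 8x − 2·(44 + 3x) = 16.
Collecting terms: 2x = 16, so x = 8.
Then 2E = 44 + 3·8 = 68, so E = 34, V = 2E/4 = 17, F = 11 + 8 = 19.

34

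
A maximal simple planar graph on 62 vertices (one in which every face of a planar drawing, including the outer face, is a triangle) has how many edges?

180

In a plane triangulation 3F = 2E and V − E + F = 2, so E = 3V − 6 = 3·62 − 6 = 180.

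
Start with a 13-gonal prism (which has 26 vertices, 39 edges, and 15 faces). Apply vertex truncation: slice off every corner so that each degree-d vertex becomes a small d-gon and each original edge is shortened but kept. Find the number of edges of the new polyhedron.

117

Truncation replaces each original edge-end by a new vertex, so V′ = 2E = 78.
Each original edge survives, and each old vertex of degree d contributes d new edges; summing degrees gives Σd = 2E, so E′ = E + 2E = 3E = 117.
Each original face survives and each original vertex becomes one new face: F′ = F + V = 41.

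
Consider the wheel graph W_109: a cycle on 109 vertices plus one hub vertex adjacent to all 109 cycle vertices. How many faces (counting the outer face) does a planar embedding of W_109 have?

W_109 has V = 109 + 1 = 110 vertices and E = 2·109 = 218 edges.
By Euler's formula F = 2 − V + E = 2 − 110 + 218 = 110.

110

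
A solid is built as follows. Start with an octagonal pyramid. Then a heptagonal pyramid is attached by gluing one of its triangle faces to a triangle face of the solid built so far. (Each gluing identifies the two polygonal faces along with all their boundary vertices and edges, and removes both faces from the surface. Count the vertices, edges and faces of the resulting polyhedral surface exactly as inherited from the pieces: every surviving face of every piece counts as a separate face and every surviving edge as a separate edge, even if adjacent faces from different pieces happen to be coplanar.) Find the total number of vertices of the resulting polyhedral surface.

14

An octagonal pyramid: V=9, E=16, F=9.
Attach a heptagonal pyramid (V=8, E=14, F=8) along a 3-gon: merge 3 vertices and 3 edges, delete both glued faces → V=14, E=27, F=15.
Check: V − E + F = 14 − 27 + 15 = 2.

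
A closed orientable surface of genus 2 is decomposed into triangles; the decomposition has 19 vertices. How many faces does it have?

42

χ = 2 − 2·2 = -2, and every face is a triangle so 3F = 2E.
V − E + F = -2 with E = 3F/2 gives 19 − (3/2 − 1)·F = -2, so F = 42 and E = 63.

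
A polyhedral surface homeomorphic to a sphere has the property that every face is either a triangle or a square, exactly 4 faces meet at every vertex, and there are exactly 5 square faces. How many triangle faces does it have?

Let x be the number of triangles; then F = 5 + x.
Edge–face incidences: 2E = 4·5 + 3·x = 20 + 3x.
Every vertex has degree 4, so 4V = 2E.
Euler: V − E + F = 2 ⇒ (2E)/4 − E + (5 + x) = 2.
Multiply by 8: 2·(2E) − 4·(2E) + 8·(5 + x) = 16, i.e. 40 + 8x − 2·(20 + 3x) = 16.
Collecting terms: 2x = 16, so x = 8.
Then 2E = 20 + 3·8 = 44, so E = 22, V = 2E/4 = 11, F = 5 + 8 = 13.

8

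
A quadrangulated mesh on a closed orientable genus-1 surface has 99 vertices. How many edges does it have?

198

χ = 2 − 2·1 = 0, and every face is a square so 4F = 2E.
V − E + F = 0 with E = 4F/2 gives 99 − (4/2 − 1)·F = 0, so F = 99 and E = 198.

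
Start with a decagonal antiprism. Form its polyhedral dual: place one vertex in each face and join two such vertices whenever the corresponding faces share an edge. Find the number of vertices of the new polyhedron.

22

The base solid has V = 20, E = 40, F = 22.
The dual swaps V and F and preserves E: V′ = F = 22, E′ = E = 40, F′ = V = 20.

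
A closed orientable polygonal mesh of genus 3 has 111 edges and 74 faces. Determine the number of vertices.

For a closed orientable surface of genus 3, χ = 2 − 2·3 = -4.
V = -4 + E − F = -4 + 111 − 74 = 33.

33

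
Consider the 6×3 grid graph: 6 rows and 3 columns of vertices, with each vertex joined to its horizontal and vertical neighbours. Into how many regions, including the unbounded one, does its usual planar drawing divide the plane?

11

The grid has V = 6·3 = 18 vertices and E = 6·2 + 3·5 = 27 edges.
F = 2 − V + E = 2 − 18 + 27 = 11.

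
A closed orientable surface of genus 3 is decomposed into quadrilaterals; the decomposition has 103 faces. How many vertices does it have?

99

χ = 2 − 2·3 = -4, and every face is a square so 4F = 2E.
E = 4·103/2 = 206. Then V = -4 + E − F = -4 + 206 − 103 = 99.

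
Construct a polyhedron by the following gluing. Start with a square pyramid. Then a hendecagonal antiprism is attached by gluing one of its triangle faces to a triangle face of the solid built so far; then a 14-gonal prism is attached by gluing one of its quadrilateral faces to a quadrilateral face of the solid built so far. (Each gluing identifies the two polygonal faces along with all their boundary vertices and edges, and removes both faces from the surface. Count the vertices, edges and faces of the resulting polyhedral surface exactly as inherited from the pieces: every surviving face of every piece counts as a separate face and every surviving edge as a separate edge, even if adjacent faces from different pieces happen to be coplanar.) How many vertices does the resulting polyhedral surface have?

48

A square pyramid: V=5, E=8, F=5.
Attach a hendecagonal antiprism (V=22, E=44, F=24) along a 3-gon: merge 3 vertices and 3 edges, delete both glued faces → V=24, E=49, F=27.
Attach a 14-gonal prism (V=28, E=42, F=16) along a 4-gon: merge 4 vertices and 4 edges, delete both glued faces → V=48, E=87, F=41.
Check: V − E + F = 48 − 87 + 41 = 2.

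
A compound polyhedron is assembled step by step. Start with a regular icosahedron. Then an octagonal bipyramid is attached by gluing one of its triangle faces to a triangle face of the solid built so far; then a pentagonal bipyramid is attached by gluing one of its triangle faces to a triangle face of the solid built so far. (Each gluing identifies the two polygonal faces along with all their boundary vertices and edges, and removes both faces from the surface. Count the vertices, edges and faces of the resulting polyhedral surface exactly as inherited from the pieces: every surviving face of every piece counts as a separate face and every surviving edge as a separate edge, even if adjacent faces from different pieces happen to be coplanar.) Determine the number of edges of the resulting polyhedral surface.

63

A regular icosahedron: V=12, E=30, F=20.
Attach an octagonal bipyramid (V=10, E=24, F=16) along a 3-gon: merge 3 vertices and 3 edges, delete both glued faces → V=19, E=51, F=34.
Attach a pentagonal bipyramid (V=7, E=15, F=10) along a 3-gon: merge 3 vertices and 3 edges, delete both glued faces → V=23, E=63, F=42.
Check: V − E + F = 23 − 63 + 42 = 2.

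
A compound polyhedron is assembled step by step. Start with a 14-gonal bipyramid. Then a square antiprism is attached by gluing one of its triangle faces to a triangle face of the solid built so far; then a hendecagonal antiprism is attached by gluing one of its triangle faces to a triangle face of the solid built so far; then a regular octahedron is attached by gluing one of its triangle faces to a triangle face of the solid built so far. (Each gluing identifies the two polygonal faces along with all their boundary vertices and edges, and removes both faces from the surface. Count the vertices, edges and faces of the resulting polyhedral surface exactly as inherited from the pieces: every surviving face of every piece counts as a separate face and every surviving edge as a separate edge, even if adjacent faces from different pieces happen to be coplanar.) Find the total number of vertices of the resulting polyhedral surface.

43

A 14-gonal bipyramid: V=16, E=42, F=28.
Attach a square antiprism (V=8, E=16, F=10) along a 3-gon: merge 3 vertices and 3 edges, delete both glued faces → V=21, E=55, F=36.
Attach a hendecagonal antiprism (V=22, E=44, F=24) along a 3-gon: merge 3 vertices and 3 edges, delete both glued faces → V=40, E=96, F=58.
Attach a regular octahedron (V=6, E=12, F=8) along a 3-gon: merge 3 vertices and 3 edges, delete both glued faces → V=43, E=105, F=64.
Check: V − E + F = 43 − 105 + 64 = 2.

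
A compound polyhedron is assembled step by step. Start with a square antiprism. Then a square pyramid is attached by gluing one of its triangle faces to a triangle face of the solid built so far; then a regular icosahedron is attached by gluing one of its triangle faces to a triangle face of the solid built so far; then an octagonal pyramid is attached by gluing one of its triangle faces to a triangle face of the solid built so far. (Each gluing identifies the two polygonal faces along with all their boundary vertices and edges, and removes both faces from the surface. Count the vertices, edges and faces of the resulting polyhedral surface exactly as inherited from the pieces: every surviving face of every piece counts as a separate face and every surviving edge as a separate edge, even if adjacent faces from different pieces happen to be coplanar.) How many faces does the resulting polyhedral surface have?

38

A square antiprism: V=8, E=16, F=10.
Attach a square pyramid (V=5, E=8, F=5) along a 3-gon: merge 3 vertices and 3 edges, delete both glued faces → V=10, E=21, F=13.
Attach a regular icosahedron (V=12, E=30, F=20) along a 3-gon: merge 3 vertices and 3 edges, delete both glued faces → V=19, E=48, F=31.
Attach an octagonal pyramid (V=9, E=16, F=9) along a 3-gon: merge 3 vertices and 3 edges, delete both glued faces → V=25, E=61, F=38.
Check: V − E + F = 25 − 61 + 38 = 2.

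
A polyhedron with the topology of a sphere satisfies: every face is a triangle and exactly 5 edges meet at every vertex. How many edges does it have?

Each face has 3 edges and each edge borders two faces, so 2E = 3F.
Each vertex has degree 5, so 5V = 2E and hence V = 3F/5.
Euler: V − E + F = 2 ⇒ (3F/5) − (3F/2) + F = 2.
Multiply by 10: (6 − 15 + 10)F = 20, i.e. 1F = 20.
So F = 20, E = 3·20/2 = 30, V = 3·20/5 = 12.

30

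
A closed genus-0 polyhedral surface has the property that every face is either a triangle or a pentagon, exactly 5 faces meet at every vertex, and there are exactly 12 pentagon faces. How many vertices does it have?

Let x be the number of triangles; then F = 12 + x.
Edge–face incidences: 2E = 5·12 + 3·x = 60 + 3x.
Every vertex has degree 5, so 5V = 2E.
Euler: V − E + F = 2 ⇒ (2E)/5 − E + (12 + x) = 2.
Multiply by 10: 2·(2E) − 5·(2E) + 10·(12 + x) = 20, i.e. 120 + 10x − 3·(60 + 3x) = 20.
Collecting terms: x − 60 = 20, so x = 80.
Then 2E = 60 + 3·80 = 300, so E = 150, V = 2E/5 = 60, F = 12 + 80 = 92.

60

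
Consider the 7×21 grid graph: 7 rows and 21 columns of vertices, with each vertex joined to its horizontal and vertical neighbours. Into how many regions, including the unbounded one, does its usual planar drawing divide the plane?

The grid has V = 7·21 = 147 vertices and E = 7·20 + 21·6 = 266 edges.
F = 2 − V + E = 2 − 147 + 266 = 121.

121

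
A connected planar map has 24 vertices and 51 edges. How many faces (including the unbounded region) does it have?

29

Euler's formula for a connected plane graph: V − E + F = 2, so F = 2 − 24 + 51 = 29.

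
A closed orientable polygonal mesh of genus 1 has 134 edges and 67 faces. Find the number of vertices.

67

For a closed orientable surface of genus 1, χ = 2 − 2·1 = 0.
V = 0 + E − F = 0 + 134 − 67 = 67.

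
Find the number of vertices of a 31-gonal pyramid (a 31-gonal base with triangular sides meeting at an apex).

32

A pyramid on an n-gon base has one n-gon and n triangles: V = 31 + 1 = 32, E = 2·31 = 62, F = 31 + 1 = 32.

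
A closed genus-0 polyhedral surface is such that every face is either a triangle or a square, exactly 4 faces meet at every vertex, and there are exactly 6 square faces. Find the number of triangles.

Let x be the number of triangles; then F = 6 + x.
Edge–face incidences: 2E = 4·6 + 3·x = 24 + 3x.
Every vertex has degree 4, so 4V = 2E.
Euler: V − E + F = 2 ⇒ (2E)/4 − E + (6 + x) = 2.
Multiply by 8: 2·(2E) − 4·(2E) + 8·(6 + x) = 16, i.e. 48 + 8x − 2·(24 + 3x) = 16.
Collecting terms: 2x = 16, so x = 8.
Then 2E = 24 + 3·8 = 48, so E = 24, V = 2E/4 = 12, F = 6 + 8 = 14.

8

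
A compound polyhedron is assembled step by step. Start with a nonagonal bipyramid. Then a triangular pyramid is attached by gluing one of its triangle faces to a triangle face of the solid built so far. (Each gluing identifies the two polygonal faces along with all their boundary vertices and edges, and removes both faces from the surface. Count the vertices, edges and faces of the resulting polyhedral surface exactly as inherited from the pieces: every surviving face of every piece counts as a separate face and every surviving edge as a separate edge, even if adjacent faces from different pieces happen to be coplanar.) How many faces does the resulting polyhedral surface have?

A nonagonal bipyramid: V=11, E=27, F=18.
Attach a triangular pyramid (V=4, E=6, F=4) along a 3-gon: merge 3 vertices and 3 edges, delete both glued faces → V=12, E=30, F=20.
Check: V − E + F = 12 − 30 + 20 = 2.

20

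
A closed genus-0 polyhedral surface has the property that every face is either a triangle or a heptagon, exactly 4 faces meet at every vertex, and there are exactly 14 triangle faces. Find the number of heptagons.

Let x be the number of heptagons; then F = 14 + x.
Edge–face incidences: 2E = 3·14 + 7·x = 42 + 7x.
Every vertex has degree 4, so 4V = 2E.
Euler: V − E + F = 2 ⇒ (2E)/4 − E + (14 + x) = 2.
Multiply by 8: 2·(2E) − 4·(2E) + 8·(14 + x) = 16, i.e. 112 + 8x − 2·(42 + 7x) = 16.
Collecting terms: −6x + 28 = 16, so −6x = −12, so x = 2.
Then 2E = 42 + 7·2 = 56, so E = 28, V = 2E/4 = 14, F = 14 + 2 = 16.

2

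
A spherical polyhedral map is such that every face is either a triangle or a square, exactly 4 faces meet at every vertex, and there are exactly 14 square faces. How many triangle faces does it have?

Let x be the number of triangles; then F = 14 + x.
Edge–face incidences: 2E = 4·14 + 3·x = 56 + 3x.
Every vertex has degree 4, so 4V = 2E.
Euler: V − E + F = 2 ⇒ (2E)/4 − E + (14 + x) = 2.
Multiply by 8: 2·(2E) − 4·(2E) + 8·(14 + x) = 16, i.e. 112 + 8x − 2·(56 + 3x) = 16.
Collecting terms: 2x = 16, so x = 8.
Then 2E = 56 + 3·8 = 80, so E = 40, V = 2E/4 = 20, F = 14 + 8 = 22.

8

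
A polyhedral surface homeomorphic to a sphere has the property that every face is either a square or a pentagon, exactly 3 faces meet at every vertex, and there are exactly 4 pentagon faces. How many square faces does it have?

Let x be the number of squares; then F = 4 + x.
Edge–face incidences: 2E = 5·4 + 4·x = 20 + 4x.
Every vertex has degree 3, so 3V = 2E.
Euler: V − E + F = 2 ⇒ (2E)/3 − E + (4 + x) = 2.
Multiply by 6: 2·(2E) − 3·(2E) + 6·(4 + x) = 12, i.e. 24 + 6x − (20 + 4x) = 12.
Collecting terms: 2x + 4 = 12, so 2x = 8, so x = 4.
Then 2E = 20 + 4·4 = 36, so E = 18, V = 2E/3 = 12, F = 4 + 4 = 8.

4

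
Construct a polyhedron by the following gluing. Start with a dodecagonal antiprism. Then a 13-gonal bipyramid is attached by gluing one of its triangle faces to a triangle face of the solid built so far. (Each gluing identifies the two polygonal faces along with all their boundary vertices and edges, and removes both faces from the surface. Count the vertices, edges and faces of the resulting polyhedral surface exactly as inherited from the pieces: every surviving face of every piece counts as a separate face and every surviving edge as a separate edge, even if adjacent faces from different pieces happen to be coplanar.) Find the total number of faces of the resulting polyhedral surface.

50

A dodecagonal antiprism: V=24, E=48, F=26.
Attach a 13-gonal bipyramid (V=15, E=39, F=26) along a 3-gon: merge 3 vertices and 3 edges, delete both glued faces → V=36, E=84, F=50.
Check: V − E + F = 36 − 84 + 50 = 2.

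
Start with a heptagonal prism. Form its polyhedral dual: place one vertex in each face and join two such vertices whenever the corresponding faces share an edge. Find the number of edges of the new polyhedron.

The base solid has V = 14, E = 21, F = 9.
The dual swaps V and F and preserves E: V′ = F = 9, E′ = E = 21, F′ = V = 14.

21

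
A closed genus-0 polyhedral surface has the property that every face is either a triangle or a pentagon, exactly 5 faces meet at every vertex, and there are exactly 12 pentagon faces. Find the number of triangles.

Let x be the number of triangles; then F = 12 + x.
Edge–face incidences: 2E = 5·12 + 3·x = 60 + 3x.
Every vertex has degree 5, so 5V = 2E.
Euler: V − E + F = 2 ⇒ (2E)/5 − E + (12 + x) = 2.
Multiply by 10: 2·(2E) − 5·(2E) + 10·(12 + x) = 20, i.e. 120 + 10x − 3·(60 + 3x) = 20.
Collecting terms: x − 60 = 20, so x = 80.
Then 2E = 60 + 3·80 = 300, so E = 150, V = 2E/5 = 60, F = 12 + 80 = 92.

80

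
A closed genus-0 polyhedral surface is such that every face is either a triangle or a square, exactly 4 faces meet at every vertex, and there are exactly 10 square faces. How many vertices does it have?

Let x be the number of triangles; then F = 10 + x.
Edge–face incidences: 2E = 4·10 + 3·x = 40 + 3x.
Every vertex has degree 4, so 4V = 2E.
Euler: V − E + F = 2 ⇒ (2E)/4 − E + (10 + x) = 2.
Multiply by 8: 2·(2E) − 4·(2E) + 8·(10 + x) = 16, i.e. 80 + 8x − 2·(40 + 3x) = 16.
Collecting terms: 2x = 16, so x = 8.
Then 2E = 40 + 3·8 = 64, so E = 32, V = 2E/4 = 16, F = 10 + 8 = 18.

16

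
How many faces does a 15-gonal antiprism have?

An antiprism on an n-gon has two n-gon caps and 2n triangles: V = 2·15 = 30, E = 4·15 = 60, F = 2·15 + 2 = 32.
Check: V − E + F = 30 − 60 + 32 = 2.

32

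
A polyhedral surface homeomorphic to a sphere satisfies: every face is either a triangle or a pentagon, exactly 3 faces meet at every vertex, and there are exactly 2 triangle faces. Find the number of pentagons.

6

Let x be the number of pentagons; then F = 2 + x.
Edge–face incidences: 2E = 3·2 + 5·x = 6 + 5x.
Every vertex has degree 3, so 3V = 2E.
Euler: V − E + F = 2 ⇒ (2E)/3 − E + (2 + x) = 2.
Multiply by 6: 2·(2E) − 3·(2E) + 6·(2 + x) = 12, i.e. 12 + 6x − (6 + 5x) = 12.
Collecting terms: x + 6 = 12, so x = 6.
Then 2E = 6 + 5·6 = 36, so E = 18, V = 2E/3 = 12, F = 2 + 6 = 8.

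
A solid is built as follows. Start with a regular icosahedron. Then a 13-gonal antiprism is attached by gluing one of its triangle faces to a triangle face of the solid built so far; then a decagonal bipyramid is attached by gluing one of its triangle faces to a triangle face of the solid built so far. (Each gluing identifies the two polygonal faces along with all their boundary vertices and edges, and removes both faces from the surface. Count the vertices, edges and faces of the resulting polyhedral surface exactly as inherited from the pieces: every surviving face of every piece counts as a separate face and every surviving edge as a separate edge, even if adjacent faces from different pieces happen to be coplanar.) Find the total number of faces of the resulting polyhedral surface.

A regular icosahedron: V=12, E=30, F=20.
Attach a 13-gonal antiprism (V=26, E=52, F=28) along a 3-gon: merge 3 vertices and 3 edges, delete both glued faces → V=35, E=79, F=46.
Attach a decagonal bipyramid (V=12, E=30, F=20) along a 3-gon: merge 3 vertices and 3 edges, delete both glued faces → V=44, E=106, F=64.
Check: V − E + F = 44 − 106 + 64 = 2.

64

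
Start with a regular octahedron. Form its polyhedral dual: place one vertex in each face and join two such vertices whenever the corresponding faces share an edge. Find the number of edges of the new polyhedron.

12

The base solid has V = 6, E = 12, F = 8.
The dual swaps V and F and preserves E: V′ = F = 8, E′ = E = 12, F′ = V = 6.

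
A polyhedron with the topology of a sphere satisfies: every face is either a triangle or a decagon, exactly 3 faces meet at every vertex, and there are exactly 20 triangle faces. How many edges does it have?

Let x be the number of decagons; then F = 20 + x.
Edge–face incidences: 2E = 3·20 + 10·x = 60 + 10x.
Every vertex has degree 3, so 3V = 2E.
Euler: V − E + F = 2 ⇒ (2E)/3 − E + (20 + x) = 2.
Multiply by 6: 2·(2E) − 3·(2E) + 6·(20 + x) = 12, i.e. 120 + 6x − (60 + 10x) = 12.
Collecting terms: −4x + 60 = 12, so −4x = −48, so x = 12.
Then 2E = 60 + 10·12 = 180, so E = 90, V = 2E/3 = 60, F = 20 + 12 = 32.

90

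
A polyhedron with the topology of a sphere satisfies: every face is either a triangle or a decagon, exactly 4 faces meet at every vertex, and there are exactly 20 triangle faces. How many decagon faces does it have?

Let x be the number of decagons; then F = 20 + x.
Edge–face incidences: 2E = 3·20 + 10·x = 60 + 10x.
Every vertex has degree 4, so 4V = 2E.
Euler: V − E + F = 2 ⇒ (2E)/4 − E + (20 + x) = 2.
Multiply by 8: 2·(2E) − 4·(2E) + 8·(20 + x) = 16, i.e. 160 + 8x − 2·(60 + 10x) = 16.
Collecting terms: −12x + 40 = 16, so −12x = −24, so x = 2.
Then 2E = 60 + 10·2 = 80, so E = 40, V = 2E/4 = 20, F = 20 + 2 = 22.

2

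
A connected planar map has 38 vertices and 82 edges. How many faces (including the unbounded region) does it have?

46

Euler's formula for a connected plane graph: V − E + F = 2, so F = 2 − 38 + 82 = 46.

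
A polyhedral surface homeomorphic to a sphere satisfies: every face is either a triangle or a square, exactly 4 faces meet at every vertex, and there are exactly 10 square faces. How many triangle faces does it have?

Let x be the number of triangles; then F = 10 + x.
Edge–face incidences: 2E = 4·10 + 3·x = 40 + 3x.
Every vertex has degree 4, so 4V = 2E.
Euler: V − E + F = 2 ⇒ (2E)/4 − E + (10 + x) = 2.
Multiply by 8: 2·(2E) − 4·(2E) + 8·(10 + x) = 16, i.e. 80 + 8x − 2·(40 + 3x) = 16.
Collecting terms: 2x = 16, so x = 8.
Then 2E = 40 + 3·8 = 64, so E = 32, V = 2E/4 = 16, F = 10 + 8 = 18.

8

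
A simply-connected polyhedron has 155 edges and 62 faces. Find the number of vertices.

95

Here V − E + F = 2.
V = 2 + E − F = 2 + 155 − 62 = 95.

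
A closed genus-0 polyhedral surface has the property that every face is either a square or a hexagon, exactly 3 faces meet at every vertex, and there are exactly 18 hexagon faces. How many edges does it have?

66

Let x be the number of squares; then F = 18 + x.
Edge–face incidences: 2E = 6·18 + 4·x = 108 + 4x.
Every vertex has degree 3, so 3V = 2E.
Euler: V − E + F = 2 ⇒ (2E)/3 − E + (18 + x) = 2.
Multiply by 6: 2·(2E) − 3·(2E) + 6·(18 + x) = 12, i.e. 108 + 6x − (108 + 4x) = 12.
Collecting terms: 2x = 12, so x = 6.
Then 2E = 108 + 4·6 = 132, so E = 66, V = 2E/3 = 44, F = 18 + 6 = 24.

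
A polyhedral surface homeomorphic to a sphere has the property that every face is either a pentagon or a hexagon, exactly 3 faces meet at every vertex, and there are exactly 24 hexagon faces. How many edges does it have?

102

Let x be the number of pentagons; then F = 24 + x.
Edge–face incidences: 2E = 6·24 + 5·x = 144 + 5x.
Every vertex has degree 3, so 3V = 2E.
Euler: V − E + F = 2 ⇒ (2E)/3 − E + (24 + x) = 2.
Multiply by 6: 2·(2E) − 3·(2E) + 6·(24 + x) = 12, i.e. 144 + 6x − (144 + 5x) = 12.
Collecting terms: x = 12.
Then 2E = 144 + 5·12 = 204, so E = 102, V = 2E/3 = 68, F = 24 + 12 = 36.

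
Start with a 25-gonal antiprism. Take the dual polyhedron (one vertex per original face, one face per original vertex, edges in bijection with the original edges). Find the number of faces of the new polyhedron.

The base solid has V = 50, E = 100, F = 52.
The dual swaps V and F and preserves E: V′ = F = 52, E′ = E = 100, F′ = V = 50.

50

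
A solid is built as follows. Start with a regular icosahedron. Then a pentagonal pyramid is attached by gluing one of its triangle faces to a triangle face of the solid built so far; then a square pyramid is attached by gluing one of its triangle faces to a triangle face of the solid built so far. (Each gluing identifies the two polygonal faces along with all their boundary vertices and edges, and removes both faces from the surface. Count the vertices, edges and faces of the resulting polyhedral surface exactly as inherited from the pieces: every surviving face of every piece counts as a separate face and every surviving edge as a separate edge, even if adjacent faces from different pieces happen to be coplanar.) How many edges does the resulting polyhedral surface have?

42

A regular icosahedron: V=12, E=30, F=20.
Attach a pentagonal pyramid (V=6, E=10, F=6) along a 3-gon: merge 3 vertices and 3 edges, delete both glued faces → V=15, E=37, F=24.
Attach a square pyramid (V=5, E=8, F=5) along a 3-gon: merge 3 vertices and 3 edges, delete both glued faces → V=17, E=42, F=27.
Check: V − E + F = 17 − 42 + 27 = 2.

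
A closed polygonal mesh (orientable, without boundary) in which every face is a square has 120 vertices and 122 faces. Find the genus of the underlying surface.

2

Every face is a square, so 2E = 4·122 = 488, giving E = 244.
χ = V − E + F = 120 − 244 + 122 = -2.
For a closed orientable surface χ = 2 − 2g, so g = (2 − (-2))/2 = 2.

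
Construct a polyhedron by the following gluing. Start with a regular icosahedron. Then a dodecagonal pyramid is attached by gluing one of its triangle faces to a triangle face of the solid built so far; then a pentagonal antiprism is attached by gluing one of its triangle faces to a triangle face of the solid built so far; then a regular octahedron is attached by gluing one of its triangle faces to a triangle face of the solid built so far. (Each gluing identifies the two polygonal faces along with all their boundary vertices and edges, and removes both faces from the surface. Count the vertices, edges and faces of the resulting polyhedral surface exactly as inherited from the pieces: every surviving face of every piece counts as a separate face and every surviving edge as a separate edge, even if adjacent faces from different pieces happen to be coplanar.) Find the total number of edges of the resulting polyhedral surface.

A regular icosahedron: V=12, E=30, F=20.
Attach a dodecagonal pyramid (V=13, E=24, F=13) along a 3-gon: merge 3 vertices and 3 edges, delete both glued faces → V=22, E=51, F=31.
Attach a pentagonal antiprism (V=10, E=20, F=12) along a 3-gon: merge 3 vertices and 3 edges, delete both glued faces → V=29, E=68, F=41.
Attach a regular octahedron (V=6, E=12, F=8) along a 3-gon: merge 3 vertices and 3 edges, delete both glued faces → V=32, E=77, F=47.
Check: V − E + F = 32 − 77 + 47 = 2.

77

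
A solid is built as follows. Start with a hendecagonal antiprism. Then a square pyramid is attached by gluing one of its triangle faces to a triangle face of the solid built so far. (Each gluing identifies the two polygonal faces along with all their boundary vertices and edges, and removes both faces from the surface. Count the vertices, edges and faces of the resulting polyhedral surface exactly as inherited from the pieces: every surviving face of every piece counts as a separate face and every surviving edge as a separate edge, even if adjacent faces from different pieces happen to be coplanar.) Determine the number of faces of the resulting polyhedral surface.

27

A hendecagonal antiprism: V=22, E=44, F=24.
Attach a square pyramid (V=5, E=8, F=5) along a 3-gon: merge 3 vertices and 3 edges, delete both glued faces → V=24, E=49, F=27.
Check: V − E + F = 24 − 49 + 27 = 2.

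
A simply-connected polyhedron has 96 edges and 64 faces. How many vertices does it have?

34

Here V − E + F = 2.
V = 2 + E − F = 2 + 96 − 64 = 34.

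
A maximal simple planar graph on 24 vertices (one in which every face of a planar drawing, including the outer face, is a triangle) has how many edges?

In a plane triangulation 3F = 2E and V − E + F = 2, so E = 3V − 6 = 3·24 − 6 = 66.

66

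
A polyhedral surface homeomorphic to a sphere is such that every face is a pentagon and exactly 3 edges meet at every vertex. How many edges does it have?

30

Each face has 5 edges and each edge borders two faces, so 2E = 5F.
Each vertex has degree 3, so 3V = 2E and hence V = 5F/3.
Euler: V − E + F = 2 ⇒ (5F/3) − (5F/2) + F = 2.
Multiply by 6: (10 − 15 + 6)F = 12, i.e. 1F = 12.
So F = 12, E = 5·12/2 = 30, V = 5·12/3 = 20.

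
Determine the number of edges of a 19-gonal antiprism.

An antiprism on an n-gon has two n-gon caps and 2n triangles: V = 2·19 = 38, E = 4·19 = 76, F = 2·19 + 2 = 40.

76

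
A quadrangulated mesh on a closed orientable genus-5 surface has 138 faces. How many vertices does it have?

χ = 2 − 2·5 = -8, and every face is a square so 4F = 2E.
E = 4·138/2 = 276. Then V = -8 + E − F = -8 + 276 − 138 = 130.

130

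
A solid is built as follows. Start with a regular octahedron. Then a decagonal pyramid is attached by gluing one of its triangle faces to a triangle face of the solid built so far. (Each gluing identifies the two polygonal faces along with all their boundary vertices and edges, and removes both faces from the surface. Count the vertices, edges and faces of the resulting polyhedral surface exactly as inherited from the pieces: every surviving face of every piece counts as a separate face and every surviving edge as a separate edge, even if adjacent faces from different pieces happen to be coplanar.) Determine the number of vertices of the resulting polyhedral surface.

14

A regular octahedron: V=6, E=12, F=8.
Attach a decagonal pyramid (V=11, E=20, F=11) along a 3-gon: merge 3 vertices and 3 edges, delete both glued faces → V=14, E=29, F=17.
Check: V − E + F = 14 − 29 + 17 = 2.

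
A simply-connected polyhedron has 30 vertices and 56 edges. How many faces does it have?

Here V − E + F = 2.
F = 2 − V + E = 2 − 30 + 56 = 28.

28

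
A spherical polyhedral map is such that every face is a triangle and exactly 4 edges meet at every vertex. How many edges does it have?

Each face has 3 edges and each edge borders two faces, so 2E = 3F.
Each vertex has degree 4, so 4V = 2E and hence V = 3F/4.
Euler: V − E + F = 2 ⇒ (3F/4) − (3F/2) + F = 2.
Multiply by 8: (6 − 12 + 8)F = 16, i.e. 2F = 16.
So F = 8, E = 3·8/2 = 12, V = 3·8/4 = 6.

12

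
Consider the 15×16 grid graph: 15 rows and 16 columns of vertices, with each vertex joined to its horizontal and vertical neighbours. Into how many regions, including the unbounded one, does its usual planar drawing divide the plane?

211

The grid has V = 15·16 = 240 vertices and E = 15·15 + 16·14 = 449 edges.
F = 2 − V + E = 2 − 240 + 449 = 211.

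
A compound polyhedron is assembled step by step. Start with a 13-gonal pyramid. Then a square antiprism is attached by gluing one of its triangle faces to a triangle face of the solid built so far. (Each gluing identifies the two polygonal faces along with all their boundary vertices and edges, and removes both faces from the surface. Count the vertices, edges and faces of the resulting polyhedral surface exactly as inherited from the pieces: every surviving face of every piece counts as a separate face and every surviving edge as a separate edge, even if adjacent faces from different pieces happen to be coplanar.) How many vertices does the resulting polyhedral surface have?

A 13-gonal pyramid: V=14, E=26, F=14.
Attach a square antiprism (V=8, E=16, F=10) along a 3-gon: merge 3 vertices and 3 edges, delete both glued faces → V=19, E=39, F=22.
Check: V − E + F = 19 − 39 + 22 = 2.

19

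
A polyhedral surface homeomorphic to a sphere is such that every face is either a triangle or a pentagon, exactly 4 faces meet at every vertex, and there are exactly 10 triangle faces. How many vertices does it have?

10

Let x be the number of pentagons; then F = 10 + x.
Edge–face incidences: 2E = 3·10 + 5·x = 30 + 5x.
Every vertex has degree 4, so 4V = 2E.
Euler: V − E + F = 2 ⇒ (2E)/4 − E + (10 + x) = 2.
Multiply by 8: 2·(2E) − 4·(2E) + 8·(10 + x) = 16, i.e. 80 + 8x − 2·(30 + 5x) = 16.
Collecting terms: −2x + 20 = 16, so −2x = −4, so x = 2.
Then 2E = 30 + 5·2 = 40, so E = 20, V = 2E/4 = 10, F = 10 + 2 = 12.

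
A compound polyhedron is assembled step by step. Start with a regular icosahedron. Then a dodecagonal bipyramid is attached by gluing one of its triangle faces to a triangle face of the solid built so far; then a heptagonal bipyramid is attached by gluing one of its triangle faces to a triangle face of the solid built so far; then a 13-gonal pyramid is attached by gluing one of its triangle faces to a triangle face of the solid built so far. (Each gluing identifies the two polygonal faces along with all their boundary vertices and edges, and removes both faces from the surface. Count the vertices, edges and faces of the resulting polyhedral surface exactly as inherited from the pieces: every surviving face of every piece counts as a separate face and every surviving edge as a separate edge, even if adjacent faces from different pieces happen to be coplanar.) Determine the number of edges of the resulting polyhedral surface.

104

A regular icosahedron: V=12, E=30, F=20.
Attach a dodecagonal bipyramid (V=14, E=36, F=24) along a 3-gon: merge 3 vertices and 3 edges, delete both glued faces → V=23, E=63, F=42.
Attach a heptagonal bipyramid (V=9, E=21, F=14) along a 3-gon: merge 3 vertices and 3 edges, delete both glued faces → V=29, E=81, F=54.
Attach a 13-gonal pyramid (V=14, E=26, F=14) along a 3-gon: merge 3 vertices and 3 edges, delete both glued faces → V=40, E=104, F=66.
Check: V − E + F = 40 − 104 + 66 = 2.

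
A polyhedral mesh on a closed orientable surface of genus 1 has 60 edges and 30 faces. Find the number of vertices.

For a closed orientable surface of genus 1, χ = 2 − 2·1 = 0.
V = 0 + E − F = 0 + 60 − 30 = 30.

30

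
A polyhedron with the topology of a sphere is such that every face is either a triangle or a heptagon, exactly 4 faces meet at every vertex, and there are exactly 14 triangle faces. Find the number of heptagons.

2

Let x be the number of heptagons; then F = 14 + x.
Edge–face incidences: 2E = 3·14 + 7·x = 42 + 7x.
Every vertex has degree 4, so 4V = 2E.
Euler: V − E + F = 2 ⇒ (2E)/4 − E + (14 + x) = 2.
Multiply by 8: 2·(2E) − 4·(2E) + 8·(14 + x) = 16, i.e. 112 + 8x − 2·(42 + 7x) = 16.
Collecting terms: −6x + 28 = 16, so −6x = −12, so x = 2.
Then 2E = 42 + 7·2 = 56, so E = 28, V = 2E/4 = 14, F = 14 + 2 = 16.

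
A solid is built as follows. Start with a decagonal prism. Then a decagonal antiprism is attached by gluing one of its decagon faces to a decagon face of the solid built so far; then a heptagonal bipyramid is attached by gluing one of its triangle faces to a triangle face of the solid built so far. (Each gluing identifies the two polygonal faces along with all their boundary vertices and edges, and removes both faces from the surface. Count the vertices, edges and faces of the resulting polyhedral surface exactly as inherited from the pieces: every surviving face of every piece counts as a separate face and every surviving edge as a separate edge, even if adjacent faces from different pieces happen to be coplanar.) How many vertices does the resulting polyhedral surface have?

36

A decagonal prism: V=20, E=30, F=12.
Attach a decagonal antiprism (V=20, E=40, F=22) along a 10-gon: merge 10 vertices and 10 edges, delete both glued faces → V=30, E=60, F=32.
Attach a heptagonal bipyramid (V=9, E=21, F=14) along a 3-gon: merge 3 vertices and 3 edges, delete both glued faces → V=36, E=78, F=44.
Check: V − E + F = 36 − 78 + 44 = 2.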